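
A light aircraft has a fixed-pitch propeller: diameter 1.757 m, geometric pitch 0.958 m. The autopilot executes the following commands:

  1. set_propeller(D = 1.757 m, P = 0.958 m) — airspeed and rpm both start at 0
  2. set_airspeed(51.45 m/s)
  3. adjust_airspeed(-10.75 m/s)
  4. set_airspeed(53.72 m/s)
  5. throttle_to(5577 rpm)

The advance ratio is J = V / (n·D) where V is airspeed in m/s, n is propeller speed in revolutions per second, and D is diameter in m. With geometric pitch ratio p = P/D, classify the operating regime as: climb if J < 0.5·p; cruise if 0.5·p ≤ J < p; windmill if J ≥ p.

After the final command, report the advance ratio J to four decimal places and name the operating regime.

set_propeller: D = 1.757 m, P = 0.958 m (p = P/D = 0.545248); state ← (V=0, rpm=0)
set_airspeed(51.45): V ← 51.45 m/s
adjust_airspeed(-10.75): V ← 51.45 -10.75 = 40.7 m/s
set_airspeed(53.72): V ← 53.72 m/s
throttle_to(5577): rpm ← 5577
final state: V = 53.72 m/s, rpm = 5577 → n = rpm/60 = 92.950000 rev/s
J = V / (n·D) = 53.72 / (92.950000 × 1.757) = 0.328939
regime bands: climb J<0.2726 | cruise [0.2726, 0.5452) | windmill J≥0.5452
J = 0.3289 → cruise

J = 0.3289, regime = cruise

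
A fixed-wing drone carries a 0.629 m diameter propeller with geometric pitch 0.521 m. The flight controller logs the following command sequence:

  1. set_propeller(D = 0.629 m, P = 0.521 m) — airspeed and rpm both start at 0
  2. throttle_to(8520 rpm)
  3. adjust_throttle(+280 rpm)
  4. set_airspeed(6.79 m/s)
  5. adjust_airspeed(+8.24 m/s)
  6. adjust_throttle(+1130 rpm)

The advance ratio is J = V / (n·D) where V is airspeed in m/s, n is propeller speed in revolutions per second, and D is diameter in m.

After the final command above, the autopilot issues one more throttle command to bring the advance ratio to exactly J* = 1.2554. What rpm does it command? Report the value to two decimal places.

set_propeller: D = 0.629 m, P = 0.521 m (p = P/D = 0.828299); state ← (V=0, rpm=0)
throttle_to(8520): rpm ← 8520
adjust_throttle(+280): rpm ← 8520 +280 = 8800
set_airspeed(6.79): V ← 6.79 m/s
adjust_airspeed(+8.24): V ← 6.79 +8.24 = 15.03 m/s
adjust_throttle(+1130): rpm ← 8800 +1130 = 9930
final state: V = 15.03 m/s, rpm = 9930 → n = rpm/60 = 165.500000 rev/s
target J* = 1.2554; solve J* = V/(n·D) for n: n = V/(J*·D) = 15.03/(1.2554 × 0.629) = 19.033831 rev/s
rpm = 60·n = 1142.029865

rpm = 1142.03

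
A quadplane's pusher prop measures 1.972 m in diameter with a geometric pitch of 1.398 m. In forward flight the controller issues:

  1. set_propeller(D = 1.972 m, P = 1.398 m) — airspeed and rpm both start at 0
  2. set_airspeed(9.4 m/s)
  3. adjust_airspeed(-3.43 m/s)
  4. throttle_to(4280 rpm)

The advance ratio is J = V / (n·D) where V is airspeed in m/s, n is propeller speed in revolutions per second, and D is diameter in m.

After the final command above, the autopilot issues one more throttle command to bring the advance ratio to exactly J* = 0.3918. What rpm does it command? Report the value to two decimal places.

rpm = 463.61

set_propeller: D = 1.972 m, P = 1.398 m (p = P/D = 0.708925); state ← (V=0, rpm=0)
set_airspeed(9.4): V ← 9.4 m/s
adjust_airspeed(-3.43): V ← 9.4 -3.43 = 5.97 m/s
throttle_to(4280): rpm ← 4280
final state: V = 5.97 m/s, rpm = 4280 → n = rpm/60 = 71.333333 rev/s
target J* = 0.3918; solve J* = V/(n·D) for n: n = V/(J*·D) = 5.97/(0.3918 × 1.972) = 7.726859 rev/s
rpm = 60·n = 463.611542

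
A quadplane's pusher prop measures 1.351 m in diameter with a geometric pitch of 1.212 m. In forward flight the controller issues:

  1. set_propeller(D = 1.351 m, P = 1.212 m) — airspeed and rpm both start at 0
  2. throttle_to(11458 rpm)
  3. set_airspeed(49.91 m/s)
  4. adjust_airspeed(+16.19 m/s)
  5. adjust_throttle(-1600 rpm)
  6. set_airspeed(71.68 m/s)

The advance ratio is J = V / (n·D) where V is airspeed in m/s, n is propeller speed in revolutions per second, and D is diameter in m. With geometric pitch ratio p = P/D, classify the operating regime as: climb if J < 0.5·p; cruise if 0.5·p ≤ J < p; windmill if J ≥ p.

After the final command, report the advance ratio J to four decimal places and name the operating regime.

J = 0.3229, regime = climb

set_propeller: D = 1.351 m, P = 1.212 m (p = P/D = 0.897113); state ← (V=0, rpm=0)
throttle_to(11458): rpm ← 11458
set_airspeed(49.91): V ← 49.91 m/s
adjust_airspeed(+16.19): V ← 49.91 +16.19 = 66.1 m/s
adjust_throttle(-1600): rpm ← 11458 -1600 = 9858
set_airspeed(71.68): V ← 71.68 m/s
final state: V = 71.68 m/s, rpm = 9858 → n = rpm/60 = 164.300000 rev/s
J = V / (n·D) = 71.68 / (164.300000 × 1.351) = 0.322928
regime bands: climb J<0.4486 | cruise [0.4486, 0.8971) | windmill J≥0.8971
J = 0.3229 → climb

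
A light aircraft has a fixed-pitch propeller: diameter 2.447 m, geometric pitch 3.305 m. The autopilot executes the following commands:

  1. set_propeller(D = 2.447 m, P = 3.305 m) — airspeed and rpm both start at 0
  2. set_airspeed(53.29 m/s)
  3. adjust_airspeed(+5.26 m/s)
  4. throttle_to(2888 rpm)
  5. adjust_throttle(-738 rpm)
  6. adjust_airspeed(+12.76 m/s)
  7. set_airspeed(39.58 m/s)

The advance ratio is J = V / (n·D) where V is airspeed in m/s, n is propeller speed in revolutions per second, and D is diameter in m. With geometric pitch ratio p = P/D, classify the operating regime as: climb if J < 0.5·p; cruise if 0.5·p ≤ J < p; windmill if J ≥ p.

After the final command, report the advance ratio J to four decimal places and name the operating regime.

J = 0.4514, regime = climb

set_propeller: D = 2.447 m, P = 3.305 m (p = P/D = 1.350633); state ← (V=0, rpm=0)
set_airspeed(53.29): V ← 53.29 m/s
adjust_airspeed(+5.26): V ← 53.29 +5.26 = 58.55 m/s
throttle_to(2888): rpm ← 2888
adjust_throttle(-738): rpm ← 2888 -738 = 2150
adjust_airspeed(+12.76): V ← 58.55 +12.76 = 71.31 m/s
set_airspeed(39.58): V ← 39.58 m/s
final state: V = 39.58 m/s, rpm = 2150 → n = rpm/60 = 35.833333 rev/s
J = V / (n·D) = 39.58 / (35.833333 × 2.447) = 0.451393
regime bands: climb J<0.6753 | cruise [0.6753, 1.3506) | windmill J≥1.3506
J = 0.4514 → climb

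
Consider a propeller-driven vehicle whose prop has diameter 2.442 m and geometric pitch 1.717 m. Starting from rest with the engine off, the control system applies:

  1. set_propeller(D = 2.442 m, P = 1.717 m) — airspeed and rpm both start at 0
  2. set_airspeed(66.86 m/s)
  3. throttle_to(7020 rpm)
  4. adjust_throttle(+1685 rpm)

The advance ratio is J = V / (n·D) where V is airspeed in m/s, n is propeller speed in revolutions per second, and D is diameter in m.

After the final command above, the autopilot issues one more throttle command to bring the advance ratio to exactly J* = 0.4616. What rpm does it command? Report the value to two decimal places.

set_propeller: D = 2.442 m, P = 1.717 m (p = P/D = 0.703112); state ← (V=0, rpm=0)
set_airspeed(66.86): V ← 66.86 m/s
throttle_to(7020): rpm ← 7020
adjust_throttle(+1685): rpm ← 7020 +1685 = 8705
final state: V = 66.86 m/s, rpm = 8705 → n = rpm/60 = 145.083333 rev/s
target J* = 0.4616; solve J* = V/(n·D) for n: n = V/(J*·D) = 66.86/(0.4616 × 2.442) = 59.313686 rev/s
rpm = 60·n = 3558.821150

rpm = 3558.82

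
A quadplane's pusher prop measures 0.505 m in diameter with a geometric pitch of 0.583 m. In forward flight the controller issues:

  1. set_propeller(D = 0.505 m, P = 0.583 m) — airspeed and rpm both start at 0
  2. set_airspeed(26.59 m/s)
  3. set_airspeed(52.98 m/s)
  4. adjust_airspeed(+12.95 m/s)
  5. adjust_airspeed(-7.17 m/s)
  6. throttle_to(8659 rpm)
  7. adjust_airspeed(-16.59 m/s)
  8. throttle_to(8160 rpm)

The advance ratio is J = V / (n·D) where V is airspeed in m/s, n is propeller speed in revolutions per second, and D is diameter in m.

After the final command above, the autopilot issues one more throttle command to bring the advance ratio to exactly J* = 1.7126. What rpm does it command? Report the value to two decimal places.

set_propeller: D = 0.505 m, P = 0.583 m (p = P/D = 1.154455); state ← (V=0, rpm=0)
set_airspeed(26.59): V ← 26.59 m/s
set_airspeed(52.98): V ← 52.98 m/s
adjust_airspeed(+12.95): V ← 52.98 +12.95 = 65.93 m/s
adjust_airspeed(-7.17): V ← 65.93 -7.17 = 58.76 m/s
throttle_to(8659): rpm ← 8659
adjust_airspeed(-16.59): V ← 58.76 -16.59 = 42.17 m/s
throttle_to(8160): rpm ← 8160
final state: V = 42.17 m/s, rpm = 8160 → n = rpm/60 = 136.000000 rev/s
target J* = 1.7126; solve J* = V/(n·D) for n: n = V/(J*·D) = 42.17/(1.7126 × 0.505) = 48.759168 rev/s
rpm = 60·n = 2925.550058

rpm = 2925.55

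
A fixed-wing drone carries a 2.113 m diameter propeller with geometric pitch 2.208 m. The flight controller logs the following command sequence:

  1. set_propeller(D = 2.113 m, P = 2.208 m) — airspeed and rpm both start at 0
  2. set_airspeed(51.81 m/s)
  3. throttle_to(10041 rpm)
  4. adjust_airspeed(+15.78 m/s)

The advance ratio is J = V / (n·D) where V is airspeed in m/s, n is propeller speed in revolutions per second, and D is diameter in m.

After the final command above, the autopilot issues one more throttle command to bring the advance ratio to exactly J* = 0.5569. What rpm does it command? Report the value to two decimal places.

set_propeller: D = 2.113 m, P = 2.208 m (p = P/D = 1.044960); state ← (V=0, rpm=0)
set_airspeed(51.81): V ← 51.81 m/s
throttle_to(10041): rpm ← 10041
adjust_airspeed(+15.78): V ← 51.81 +15.78 = 67.59 m/s
final state: V = 67.59 m/s, rpm = 10041 → n = rpm/60 = 167.350000 rev/s
target J* = 0.5569; solve J* = V/(n·D) for n: n = V/(J*·D) = 67.59/(0.5569 × 2.113) = 57.438849 rev/s
rpm = 60·n = 3446.330963

rpm = 3446.33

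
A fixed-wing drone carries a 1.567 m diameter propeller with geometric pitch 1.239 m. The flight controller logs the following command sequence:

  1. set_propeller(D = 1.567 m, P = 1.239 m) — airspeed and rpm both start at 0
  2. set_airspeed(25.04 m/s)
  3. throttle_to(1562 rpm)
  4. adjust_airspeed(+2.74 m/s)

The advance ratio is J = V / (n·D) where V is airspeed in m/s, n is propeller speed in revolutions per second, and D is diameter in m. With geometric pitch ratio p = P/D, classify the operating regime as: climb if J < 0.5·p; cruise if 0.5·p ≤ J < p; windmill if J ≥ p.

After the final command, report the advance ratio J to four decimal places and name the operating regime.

J = 0.6810, regime = cruise

set_propeller: D = 1.567 m, P = 1.239 m (p = P/D = 0.790683); state ← (V=0, rpm=0)
set_airspeed(25.04): V ← 25.04 m/s
throttle_to(1562): rpm ← 1562
adjust_airspeed(+2.74): V ← 25.04 +2.74 = 27.78 m/s
final state: V = 27.78 m/s, rpm = 1562 → n = rpm/60 = 26.033333 rev/s
J = V / (n·D) = 27.78 / (26.033333 × 1.567) = 0.680979
regime bands: climb J<0.3953 | cruise [0.3953, 0.7907) | windmill J≥0.7907
J = 0.6810 → cruise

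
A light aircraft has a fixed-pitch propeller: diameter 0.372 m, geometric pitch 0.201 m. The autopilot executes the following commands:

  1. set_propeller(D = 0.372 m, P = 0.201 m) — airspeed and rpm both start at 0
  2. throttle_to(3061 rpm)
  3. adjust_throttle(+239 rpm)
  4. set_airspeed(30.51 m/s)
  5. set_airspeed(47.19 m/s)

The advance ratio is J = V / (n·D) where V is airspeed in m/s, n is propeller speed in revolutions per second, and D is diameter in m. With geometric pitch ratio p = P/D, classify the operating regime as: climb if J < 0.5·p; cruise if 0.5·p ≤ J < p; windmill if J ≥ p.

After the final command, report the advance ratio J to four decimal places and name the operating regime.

J = 2.3065, regime = windmill

set_propeller: D = 0.372 m, P = 0.201 m (p = P/D = 0.540323); state ← (V=0, rpm=0)
throttle_to(3061): rpm ← 3061
adjust_throttle(+239): rpm ← 3061 +239 = 3300
set_airspeed(30.51): V ← 30.51 m/s
set_airspeed(47.19): V ← 47.19 m/s
final state: V = 47.19 m/s, rpm = 3300 → n = rpm/60 = 55.000000 rev/s
J = V / (n·D) = 47.19 / (55.000000 × 0.372) = 2.306452
regime bands: climb J<0.2702 | cruise [0.2702, 0.5403) | windmill J≥0.5403
J = 2.3065 → windmill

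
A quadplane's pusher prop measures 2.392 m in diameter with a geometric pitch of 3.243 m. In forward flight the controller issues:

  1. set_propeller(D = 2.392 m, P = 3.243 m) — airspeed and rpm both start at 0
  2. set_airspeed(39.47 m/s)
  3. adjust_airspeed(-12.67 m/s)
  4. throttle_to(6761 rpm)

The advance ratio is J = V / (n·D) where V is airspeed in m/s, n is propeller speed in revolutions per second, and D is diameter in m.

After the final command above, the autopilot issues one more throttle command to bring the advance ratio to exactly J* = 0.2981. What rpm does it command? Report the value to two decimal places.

set_propeller: D = 2.392 m, P = 3.243 m (p = P/D = 1.355769); state ← (V=0, rpm=0)
set_airspeed(39.47): V ← 39.47 m/s
adjust_airspeed(-12.67): V ← 39.47 -12.67 = 26.8 m/s
throttle_to(6761): rpm ← 6761
final state: V = 26.8 m/s, rpm = 6761 → n = rpm/60 = 112.683333 rev/s
target J* = 0.2981; solve J* = V/(n·D) for n: n = V/(J*·D) = 26.8/(0.2981 × 2.392) = 37.584748 rev/s
rpm = 60·n = 2255.084880

rpm = 2255.08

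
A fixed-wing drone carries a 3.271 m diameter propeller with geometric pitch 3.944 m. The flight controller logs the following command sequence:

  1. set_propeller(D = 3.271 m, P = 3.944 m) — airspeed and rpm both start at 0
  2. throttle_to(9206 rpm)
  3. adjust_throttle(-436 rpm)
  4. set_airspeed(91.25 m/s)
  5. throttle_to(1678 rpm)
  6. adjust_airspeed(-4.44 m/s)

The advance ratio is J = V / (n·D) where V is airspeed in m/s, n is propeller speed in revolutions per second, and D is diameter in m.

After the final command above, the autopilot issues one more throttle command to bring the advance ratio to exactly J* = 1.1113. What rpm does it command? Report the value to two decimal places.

rpm = 1432.88

set_propeller: D = 3.271 m, P = 3.944 m (p = P/D = 1.205747); state ← (V=0, rpm=0)
throttle_to(9206): rpm ← 9206
adjust_throttle(-436): rpm ← 9206 -436 = 8770
set_airspeed(91.25): V ← 91.25 m/s
throttle_to(1678): rpm ← 1678
adjust_airspeed(-4.44): V ← 91.25 -4.44 = 86.81 m/s
final state: V = 86.81 m/s, rpm = 1678 → n = rpm/60 = 27.966667 rev/s
target J* = 1.1113; solve J* = V/(n·D) for n: n = V/(J*·D) = 86.81/(1.1113 × 3.271) = 23.881296 rev/s
rpm = 60·n = 1432.877780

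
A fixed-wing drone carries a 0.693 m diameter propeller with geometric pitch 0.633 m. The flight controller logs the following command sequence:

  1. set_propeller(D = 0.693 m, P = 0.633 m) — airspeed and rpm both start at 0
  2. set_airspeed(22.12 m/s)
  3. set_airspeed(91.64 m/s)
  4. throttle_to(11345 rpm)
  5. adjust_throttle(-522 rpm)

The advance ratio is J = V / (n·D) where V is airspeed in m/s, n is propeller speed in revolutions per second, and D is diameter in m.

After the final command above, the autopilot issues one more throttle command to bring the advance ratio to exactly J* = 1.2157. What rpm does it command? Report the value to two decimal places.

rpm = 6526.44

set_propeller: D = 0.693 m, P = 0.633 m (p = P/D = 0.913420); state ← (V=0, rpm=0)
set_airspeed(22.12): V ← 22.12 m/s
set_airspeed(91.64): V ← 91.64 m/s
throttle_to(11345): rpm ← 11345
adjust_throttle(-522): rpm ← 11345 -522 = 10823
final state: V = 91.64 m/s, rpm = 10823 → n = rpm/60 = 180.383333 rev/s
target J* = 1.2157; solve J* = V/(n·D) for n: n = V/(J*·D) = 91.64/(1.2157 × 0.693) = 108.774083 rev/s
rpm = 60·n = 6526.444957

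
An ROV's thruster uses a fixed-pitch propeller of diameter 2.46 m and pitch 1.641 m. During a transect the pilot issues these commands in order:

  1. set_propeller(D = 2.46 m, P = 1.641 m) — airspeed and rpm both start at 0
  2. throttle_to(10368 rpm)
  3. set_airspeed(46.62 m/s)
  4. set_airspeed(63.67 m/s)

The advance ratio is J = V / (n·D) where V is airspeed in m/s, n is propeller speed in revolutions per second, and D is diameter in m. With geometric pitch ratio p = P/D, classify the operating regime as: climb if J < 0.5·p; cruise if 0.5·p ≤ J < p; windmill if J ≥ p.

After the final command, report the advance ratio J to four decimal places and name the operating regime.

J = 0.1498, regime = climb

set_propeller: D = 2.46 m, P = 1.641 m (p = P/D = 0.667073); state ← (V=0, rpm=0)
throttle_to(10368): rpm ← 10368
set_airspeed(46.62): V ← 46.62 m/s
set_airspeed(63.67): V ← 63.67 m/s
final state: V = 63.67 m/s, rpm = 10368 → n = rpm/60 = 172.800000 rev/s
J = V / (n·D) = 63.67 / (172.800000 × 2.46) = 0.149781
regime bands: climb J<0.3335 | cruise [0.3335, 0.6671) | windmill J≥0.6671
J = 0.1498 → climb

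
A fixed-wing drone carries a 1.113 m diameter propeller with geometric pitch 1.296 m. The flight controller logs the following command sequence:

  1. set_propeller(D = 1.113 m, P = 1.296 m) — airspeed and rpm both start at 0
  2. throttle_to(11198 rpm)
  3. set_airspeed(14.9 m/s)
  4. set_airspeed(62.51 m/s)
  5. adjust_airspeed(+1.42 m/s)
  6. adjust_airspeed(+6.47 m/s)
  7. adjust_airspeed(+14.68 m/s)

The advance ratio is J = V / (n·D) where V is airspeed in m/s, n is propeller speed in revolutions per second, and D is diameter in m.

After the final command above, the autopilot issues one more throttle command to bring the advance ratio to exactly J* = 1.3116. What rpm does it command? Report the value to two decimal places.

set_propeller: D = 1.113 m, P = 1.296 m (p = P/D = 1.164420); state ← (V=0, rpm=0)
throttle_to(11198): rpm ← 11198
set_airspeed(14.9): V ← 14.9 m/s
set_airspeed(62.51): V ← 62.51 m/s
adjust_airspeed(+1.42): V ← 62.51 +1.42 = 63.93 m/s
adjust_airspeed(+6.47): V ← 63.93 +6.47 = 70.4 m/s
adjust_airspeed(+14.68): V ← 70.4 +14.68 = 85.08 m/s
final state: V = 85.08 m/s, rpm = 11198 → n = rpm/60 = 186.633333 rev/s
target J* = 1.3116; solve J* = V/(n·D) for n: n = V/(J*·D) = 85.08/(1.3116 × 1.113) = 58.281525 rev/s
rpm = 60·n = 3496.891515

rpm = 3496.89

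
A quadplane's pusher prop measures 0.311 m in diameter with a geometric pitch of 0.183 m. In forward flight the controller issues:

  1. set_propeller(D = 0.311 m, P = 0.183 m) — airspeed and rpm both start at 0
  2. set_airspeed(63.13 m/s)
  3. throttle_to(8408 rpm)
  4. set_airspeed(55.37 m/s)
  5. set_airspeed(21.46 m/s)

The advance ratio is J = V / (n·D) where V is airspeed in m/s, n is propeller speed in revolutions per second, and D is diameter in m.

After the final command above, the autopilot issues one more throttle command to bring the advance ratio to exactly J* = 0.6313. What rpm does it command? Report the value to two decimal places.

rpm = 6558.20

set_propeller: D = 0.311 m, P = 0.183 m (p = P/D = 0.588424); state ← (V=0, rpm=0)
set_airspeed(63.13): V ← 63.13 m/s
throttle_to(8408): rpm ← 8408
set_airspeed(55.37): V ← 55.37 m/s
set_airspeed(21.46): V ← 21.46 m/s
final state: V = 21.46 m/s, rpm = 8408 → n = rpm/60 = 140.133333 rev/s
target J* = 0.6313; solve J* = V/(n·D) for n: n = V/(J*·D) = 21.46/(0.6313 × 0.311) = 109.303367 rev/s
rpm = 60·n = 6558.202005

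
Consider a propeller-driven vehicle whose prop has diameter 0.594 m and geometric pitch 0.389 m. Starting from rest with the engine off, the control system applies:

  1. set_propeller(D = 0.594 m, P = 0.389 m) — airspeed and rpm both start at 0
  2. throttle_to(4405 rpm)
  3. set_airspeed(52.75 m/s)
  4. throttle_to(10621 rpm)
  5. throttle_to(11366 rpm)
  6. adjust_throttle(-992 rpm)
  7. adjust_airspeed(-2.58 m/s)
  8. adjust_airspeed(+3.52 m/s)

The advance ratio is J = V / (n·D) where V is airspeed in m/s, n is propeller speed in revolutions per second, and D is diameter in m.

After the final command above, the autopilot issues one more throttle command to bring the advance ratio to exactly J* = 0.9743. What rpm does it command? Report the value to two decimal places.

set_propeller: D = 0.594 m, P = 0.389 m (p = P/D = 0.654882); state ← (V=0, rpm=0)
throttle_to(4405): rpm ← 4405
set_airspeed(52.75): V ← 52.75 m/s
throttle_to(10621): rpm ← 10621
throttle_to(11366): rpm ← 11366
adjust_throttle(-992): rpm ← 11366 -992 = 10374
adjust_airspeed(-2.58): V ← 52.75 -2.58 = 50.17 m/s
adjust_airspeed(+3.52): V ← 50.17 +3.52 = 53.69 m/s
final state: V = 53.69 m/s, rpm = 10374 → n = rpm/60 = 172.900000 rev/s
target J* = 0.9743; solve J* = V/(n·D) for n: n = V/(J*·D) = 53.69/(0.9743 × 0.594) = 92.771431 rev/s
rpm = 60·n = 5566.285870

rpm = 5566.29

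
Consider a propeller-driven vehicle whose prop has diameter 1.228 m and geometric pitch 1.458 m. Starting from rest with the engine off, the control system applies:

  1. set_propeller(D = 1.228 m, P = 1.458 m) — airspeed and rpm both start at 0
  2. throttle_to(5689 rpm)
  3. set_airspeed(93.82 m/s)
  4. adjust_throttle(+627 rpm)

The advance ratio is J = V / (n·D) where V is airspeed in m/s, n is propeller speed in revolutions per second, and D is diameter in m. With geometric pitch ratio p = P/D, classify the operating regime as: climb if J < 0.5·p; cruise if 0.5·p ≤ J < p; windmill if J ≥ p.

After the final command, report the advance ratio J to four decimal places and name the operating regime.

J = 0.7258, regime = cruise

set_propeller: D = 1.228 m, P = 1.458 m (p = P/D = 1.187296); state ← (V=0, rpm=0)
throttle_to(5689): rpm ← 5689
set_airspeed(93.82): V ← 93.82 m/s
adjust_throttle(+627): rpm ← 5689 +627 = 6316
final state: V = 93.82 m/s, rpm = 6316 → n = rpm/60 = 105.266667 rev/s
J = V / (n·D) = 93.82 / (105.266667 × 1.228) = 0.725782
regime bands: climb J<0.5936 | cruise [0.5936, 1.1873) | windmill J≥1.1873
J = 0.7258 → cruise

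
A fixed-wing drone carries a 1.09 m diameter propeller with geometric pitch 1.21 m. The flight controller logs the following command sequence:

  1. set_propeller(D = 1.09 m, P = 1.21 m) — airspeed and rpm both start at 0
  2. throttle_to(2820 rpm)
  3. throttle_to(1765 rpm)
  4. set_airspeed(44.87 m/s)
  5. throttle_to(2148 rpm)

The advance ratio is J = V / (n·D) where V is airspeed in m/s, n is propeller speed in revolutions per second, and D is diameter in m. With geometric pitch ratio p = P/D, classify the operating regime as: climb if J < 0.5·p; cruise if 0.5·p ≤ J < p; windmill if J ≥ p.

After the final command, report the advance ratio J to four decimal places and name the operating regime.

J = 1.1499, regime = windmill

set_propeller: D = 1.09 m, P = 1.21 m (p = P/D = 1.110092); state ← (V=0, rpm=0)
throttle_to(2820): rpm ← 2820
throttle_to(1765): rpm ← 1765
set_airspeed(44.87): V ← 44.87 m/s
throttle_to(2148): rpm ← 2148
final state: V = 44.87 m/s, rpm = 2148 → n = rpm/60 = 35.800000 rev/s
J = V / (n·D) = 44.87 / (35.800000 × 1.09) = 1.149864
regime bands: climb J<0.5550 | cruise [0.5550, 1.1101) | windmill J≥1.1101
J = 1.1499 → windmill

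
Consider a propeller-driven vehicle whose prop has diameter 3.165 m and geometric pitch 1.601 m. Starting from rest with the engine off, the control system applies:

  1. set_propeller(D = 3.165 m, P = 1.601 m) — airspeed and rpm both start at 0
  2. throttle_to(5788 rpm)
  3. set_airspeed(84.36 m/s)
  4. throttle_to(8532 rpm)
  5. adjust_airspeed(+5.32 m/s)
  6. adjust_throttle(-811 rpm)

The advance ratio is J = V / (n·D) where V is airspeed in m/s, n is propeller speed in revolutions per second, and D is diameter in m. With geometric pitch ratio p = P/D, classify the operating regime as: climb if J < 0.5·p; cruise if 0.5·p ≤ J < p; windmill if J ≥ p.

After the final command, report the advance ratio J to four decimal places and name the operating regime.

set_propeller: D = 3.165 m, P = 1.601 m (p = P/D = 0.505845); state ← (V=0, rpm=0)
throttle_to(5788): rpm ← 5788
set_airspeed(84.36): V ← 84.36 m/s
throttle_to(8532): rpm ← 8532
adjust_airspeed(+5.32): V ← 84.36 +5.32 = 89.68 m/s
adjust_throttle(-811): rpm ← 8532 -811 = 7721
final state: V = 89.68 m/s, rpm = 7721 → n = rpm/60 = 128.683333 rev/s
J = V / (n·D) = 89.68 / (128.683333 × 3.165) = 0.220191
regime bands: climb J<0.2529 | cruise [0.2529, 0.5058) | windmill J≥0.5058
J = 0.2202 → climb

J = 0.2202, regime = climb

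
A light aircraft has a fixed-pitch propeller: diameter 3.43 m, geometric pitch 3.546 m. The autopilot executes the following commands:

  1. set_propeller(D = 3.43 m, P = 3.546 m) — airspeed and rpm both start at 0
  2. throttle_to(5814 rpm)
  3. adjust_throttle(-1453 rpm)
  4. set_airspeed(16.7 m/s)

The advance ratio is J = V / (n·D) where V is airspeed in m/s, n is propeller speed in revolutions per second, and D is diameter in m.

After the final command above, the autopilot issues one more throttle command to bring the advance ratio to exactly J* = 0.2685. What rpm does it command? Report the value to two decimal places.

rpm = 1088.00

set_propeller: D = 3.43 m, P = 3.546 m (p = P/D = 1.033819); state ← (V=0, rpm=0)
throttle_to(5814): rpm ← 5814
adjust_throttle(-1453): rpm ← 5814 -1453 = 4361
set_airspeed(16.7): V ← 16.7 m/s
final state: V = 16.7 m/s, rpm = 4361 → n = rpm/60 = 72.683333 rev/s
target J* = 0.2685; solve J* = V/(n·D) for n: n = V/(J*·D) = 16.7/(0.2685 × 3.43) = 18.133351 rev/s
rpm = 60·n = 1088.001042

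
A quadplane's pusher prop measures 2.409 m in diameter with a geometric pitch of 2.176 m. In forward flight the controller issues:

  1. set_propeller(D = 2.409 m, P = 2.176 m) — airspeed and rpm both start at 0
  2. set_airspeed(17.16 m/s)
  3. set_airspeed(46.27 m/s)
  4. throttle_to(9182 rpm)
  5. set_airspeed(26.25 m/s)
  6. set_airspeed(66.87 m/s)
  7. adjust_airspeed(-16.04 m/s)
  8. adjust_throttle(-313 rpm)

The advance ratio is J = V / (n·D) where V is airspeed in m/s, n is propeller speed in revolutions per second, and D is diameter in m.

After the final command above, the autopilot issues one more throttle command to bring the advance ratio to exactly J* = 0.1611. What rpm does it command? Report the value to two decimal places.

rpm = 7858.49

set_propeller: D = 2.409 m, P = 2.176 m (p = P/D = 0.903279); state ← (V=0, rpm=0)
set_airspeed(17.16): V ← 17.16 m/s
set_airspeed(46.27): V ← 46.27 m/s
throttle_to(9182): rpm ← 9182
set_airspeed(26.25): V ← 26.25 m/s
set_airspeed(66.87): V ← 66.87 m/s
adjust_airspeed(-16.04): V ← 66.87 -16.04 = 50.83 m/s
adjust_throttle(-313): rpm ← 9182 -313 = 8869
final state: V = 50.83 m/s, rpm = 8869 → n = rpm/60 = 147.816667 rev/s
target J* = 0.1611; solve J* = V/(n·D) for n: n = V/(J*·D) = 50.83/(0.1611 × 2.409) = 130.974808 rev/s
rpm = 60·n = 7858.488458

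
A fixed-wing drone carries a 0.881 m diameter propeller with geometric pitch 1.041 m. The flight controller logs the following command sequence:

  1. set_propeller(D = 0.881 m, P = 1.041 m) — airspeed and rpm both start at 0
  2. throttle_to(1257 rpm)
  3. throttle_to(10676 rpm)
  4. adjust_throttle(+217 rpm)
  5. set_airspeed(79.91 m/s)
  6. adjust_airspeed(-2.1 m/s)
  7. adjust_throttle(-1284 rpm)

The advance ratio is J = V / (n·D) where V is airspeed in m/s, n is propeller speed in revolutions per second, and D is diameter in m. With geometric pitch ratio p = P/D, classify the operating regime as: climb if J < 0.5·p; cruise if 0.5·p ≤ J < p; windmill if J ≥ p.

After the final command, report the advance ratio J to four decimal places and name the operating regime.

set_propeller: D = 0.881 m, P = 1.041 m (p = P/D = 1.181612); state ← (V=0, rpm=0)
throttle_to(1257): rpm ← 1257
throttle_to(10676): rpm ← 10676
adjust_throttle(+217): rpm ← 10676 +217 = 10893
set_airspeed(79.91): V ← 79.91 m/s
adjust_airspeed(-2.1): V ← 79.91 -2.1 = 77.81 m/s
adjust_throttle(-1284): rpm ← 10893 -1284 = 9609
final state: V = 77.81 m/s, rpm = 9609 → n = rpm/60 = 160.150000 rev/s
J = V / (n·D) = 77.81 / (160.150000 × 0.881) = 0.551484
regime bands: climb J<0.5908 | cruise [0.5908, 1.1816) | windmill J≥1.1816
J = 0.5515 → climb

J = 0.5515, regime = climb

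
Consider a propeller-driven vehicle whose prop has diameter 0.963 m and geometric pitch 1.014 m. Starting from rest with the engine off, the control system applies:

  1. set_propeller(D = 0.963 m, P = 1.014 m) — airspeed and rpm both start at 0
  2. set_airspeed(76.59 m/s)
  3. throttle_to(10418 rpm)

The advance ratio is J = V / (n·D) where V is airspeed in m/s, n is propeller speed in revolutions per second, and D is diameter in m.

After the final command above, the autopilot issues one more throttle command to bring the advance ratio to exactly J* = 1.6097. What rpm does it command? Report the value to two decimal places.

rpm = 2964.50

set_propeller: D = 0.963 m, P = 1.014 m (p = P/D = 1.052960); state ← (V=0, rpm=0)
set_airspeed(76.59): V ← 76.59 m/s
throttle_to(10418): rpm ← 10418
final state: V = 76.59 m/s, rpm = 10418 → n = rpm/60 = 173.633333 rev/s
target J* = 1.6097; solve J* = V/(n·D) for n: n = V/(J*·D) = 76.59/(1.6097 × 0.963) = 49.408405 rev/s
rpm = 60·n = 2964.504328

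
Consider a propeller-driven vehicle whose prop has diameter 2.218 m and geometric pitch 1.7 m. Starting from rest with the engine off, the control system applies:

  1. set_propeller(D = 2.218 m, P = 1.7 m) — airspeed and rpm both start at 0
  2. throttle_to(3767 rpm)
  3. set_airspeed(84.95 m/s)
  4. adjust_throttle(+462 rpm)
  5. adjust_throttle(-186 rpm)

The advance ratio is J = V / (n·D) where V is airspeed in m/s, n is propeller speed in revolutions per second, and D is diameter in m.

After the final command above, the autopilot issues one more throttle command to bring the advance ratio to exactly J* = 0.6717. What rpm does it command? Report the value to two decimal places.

rpm = 3421.19

set_propeller: D = 2.218 m, P = 1.7 m (p = P/D = 0.766456); state ← (V=0, rpm=0)
throttle_to(3767): rpm ← 3767
set_airspeed(84.95): V ← 84.95 m/s
adjust_throttle(+462): rpm ← 3767 +462 = 4229
adjust_throttle(-186): rpm ← 4229 -186 = 4043
final state: V = 84.95 m/s, rpm = 4043 → n = rpm/60 = 67.383333 rev/s
target J* = 0.6717; solve J* = V/(n·D) for n: n = V/(J*·D) = 84.95/(0.6717 × 2.218) = 57.019905 rev/s
rpm = 60·n = 3421.194329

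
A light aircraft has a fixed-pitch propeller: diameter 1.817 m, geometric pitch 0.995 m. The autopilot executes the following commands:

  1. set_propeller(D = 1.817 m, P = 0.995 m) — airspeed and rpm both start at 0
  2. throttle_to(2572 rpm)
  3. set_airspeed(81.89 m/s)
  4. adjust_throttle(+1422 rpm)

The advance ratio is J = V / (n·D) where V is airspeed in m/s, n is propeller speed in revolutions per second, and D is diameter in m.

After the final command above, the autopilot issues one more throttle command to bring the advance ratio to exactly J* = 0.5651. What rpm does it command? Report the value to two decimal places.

rpm = 4785.22

set_propeller: D = 1.817 m, P = 0.995 m (p = P/D = 0.547606); state ← (V=0, rpm=0)
throttle_to(2572): rpm ← 2572
set_airspeed(81.89): V ← 81.89 m/s
adjust_throttle(+1422): rpm ← 2572 +1422 = 3994
final state: V = 81.89 m/s, rpm = 3994 → n = rpm/60 = 66.566667 rev/s
target J* = 0.5651; solve J* = V/(n·D) for n: n = V/(J*·D) = 81.89/(0.5651 × 1.817) = 79.753663 rev/s
rpm = 60·n = 4785.219754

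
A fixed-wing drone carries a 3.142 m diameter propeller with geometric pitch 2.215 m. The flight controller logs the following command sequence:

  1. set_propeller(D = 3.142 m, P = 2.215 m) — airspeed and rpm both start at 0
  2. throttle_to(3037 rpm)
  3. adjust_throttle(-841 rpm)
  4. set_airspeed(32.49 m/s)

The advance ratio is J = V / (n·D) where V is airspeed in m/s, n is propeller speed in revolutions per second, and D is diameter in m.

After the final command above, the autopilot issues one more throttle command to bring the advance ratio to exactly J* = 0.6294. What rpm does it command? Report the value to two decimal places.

set_propeller: D = 3.142 m, P = 2.215 m (p = P/D = 0.704965); state ← (V=0, rpm=0)
throttle_to(3037): rpm ← 3037
adjust_throttle(-841): rpm ← 3037 -841 = 2196
set_airspeed(32.49): V ← 32.49 m/s
final state: V = 32.49 m/s, rpm = 2196 → n = rpm/60 = 36.600000 rev/s
target J* = 0.6294; solve J* = V/(n·D) for n: n = V/(J*·D) = 32.49/(0.6294 × 3.142) = 16.429214 rev/s
rpm = 60·n = 985.752852

rpm = 985.75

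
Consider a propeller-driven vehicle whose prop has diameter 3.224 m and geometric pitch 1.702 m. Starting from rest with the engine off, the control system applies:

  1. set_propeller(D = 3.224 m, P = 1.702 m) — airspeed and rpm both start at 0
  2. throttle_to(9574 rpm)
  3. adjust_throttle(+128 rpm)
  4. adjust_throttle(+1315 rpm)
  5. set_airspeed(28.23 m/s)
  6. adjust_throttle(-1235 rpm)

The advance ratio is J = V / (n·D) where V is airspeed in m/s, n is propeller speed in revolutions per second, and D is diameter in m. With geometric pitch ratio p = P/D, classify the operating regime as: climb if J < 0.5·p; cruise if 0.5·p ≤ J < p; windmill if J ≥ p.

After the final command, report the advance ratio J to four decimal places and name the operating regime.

set_propeller: D = 3.224 m, P = 1.702 m (p = P/D = 0.527916); state ← (V=0, rpm=0)
throttle_to(9574): rpm ← 9574
adjust_throttle(+128): rpm ← 9574 +128 = 9702
adjust_throttle(+1315): rpm ← 9702 +1315 = 11017
set_airspeed(28.23): V ← 28.23 m/s
adjust_throttle(-1235): rpm ← 11017 -1235 = 9782
final state: V = 28.23 m/s, rpm = 9782 → n = rpm/60 = 163.033333 rev/s
J = V / (n·D) = 28.23 / (163.033333 × 3.224) = 0.053708
regime bands: climb J<0.2640 | cruise [0.2640, 0.5279) | windmill J≥0.5279
J = 0.0537 → climb

J = 0.0537, regime = climb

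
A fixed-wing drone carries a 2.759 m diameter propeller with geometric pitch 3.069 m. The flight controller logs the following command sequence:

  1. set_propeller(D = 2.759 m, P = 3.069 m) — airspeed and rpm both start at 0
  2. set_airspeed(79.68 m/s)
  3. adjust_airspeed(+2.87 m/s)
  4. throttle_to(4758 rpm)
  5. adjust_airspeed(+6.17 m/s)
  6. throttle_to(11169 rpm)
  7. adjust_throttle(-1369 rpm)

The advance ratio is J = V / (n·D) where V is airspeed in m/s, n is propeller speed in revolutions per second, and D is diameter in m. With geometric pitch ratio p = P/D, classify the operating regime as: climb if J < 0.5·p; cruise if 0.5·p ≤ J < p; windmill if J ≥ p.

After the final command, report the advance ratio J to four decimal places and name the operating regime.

set_propeller: D = 2.759 m, P = 3.069 m (p = P/D = 1.112360); state ← (V=0, rpm=0)
set_airspeed(79.68): V ← 79.68 m/s
adjust_airspeed(+2.87): V ← 79.68 +2.87 = 82.55 m/s
throttle_to(4758): rpm ← 4758
adjust_airspeed(+6.17): V ← 82.55 +6.17 = 88.72 m/s
throttle_to(11169): rpm ← 11169
adjust_throttle(-1369): rpm ← 11169 -1369 = 9800
final state: V = 88.72 m/s, rpm = 9800 → n = rpm/60 = 163.333333 rev/s
J = V / (n·D) = 88.72 / (163.333333 × 2.759) = 0.196877
regime bands: climb J<0.5562 | cruise [0.5562, 1.1124) | windmill J≥1.1124
J = 0.1969 → climb

J = 0.1969, regime = climb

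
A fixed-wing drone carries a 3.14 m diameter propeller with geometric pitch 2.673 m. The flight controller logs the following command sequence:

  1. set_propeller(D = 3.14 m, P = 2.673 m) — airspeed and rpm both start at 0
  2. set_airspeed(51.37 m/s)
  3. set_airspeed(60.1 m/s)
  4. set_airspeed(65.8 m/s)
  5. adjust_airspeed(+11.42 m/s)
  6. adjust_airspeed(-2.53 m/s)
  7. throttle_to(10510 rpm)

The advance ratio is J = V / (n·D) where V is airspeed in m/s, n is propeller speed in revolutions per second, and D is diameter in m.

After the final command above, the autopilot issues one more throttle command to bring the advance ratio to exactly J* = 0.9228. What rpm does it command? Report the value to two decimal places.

set_propeller: D = 3.14 m, P = 2.673 m (p = P/D = 0.851274); state ← (V=0, rpm=0)
set_airspeed(51.37): V ← 51.37 m/s
set_airspeed(60.1): V ← 60.1 m/s
set_airspeed(65.8): V ← 65.8 m/s
adjust_airspeed(+11.42): V ← 65.8 +11.42 = 77.22 m/s
adjust_airspeed(-2.53): V ← 77.22 -2.53 = 74.69 m/s
throttle_to(10510): rpm ← 10510
final state: V = 74.69 m/s, rpm = 10510 → n = rpm/60 = 175.166667 rev/s
target J* = 0.9228; solve J* = V/(n·D) for n: n = V/(J*·D) = 74.69/(0.9228 × 3.14) = 25.776576 rev/s
rpm = 60·n = 1546.594552

rpm = 1546.59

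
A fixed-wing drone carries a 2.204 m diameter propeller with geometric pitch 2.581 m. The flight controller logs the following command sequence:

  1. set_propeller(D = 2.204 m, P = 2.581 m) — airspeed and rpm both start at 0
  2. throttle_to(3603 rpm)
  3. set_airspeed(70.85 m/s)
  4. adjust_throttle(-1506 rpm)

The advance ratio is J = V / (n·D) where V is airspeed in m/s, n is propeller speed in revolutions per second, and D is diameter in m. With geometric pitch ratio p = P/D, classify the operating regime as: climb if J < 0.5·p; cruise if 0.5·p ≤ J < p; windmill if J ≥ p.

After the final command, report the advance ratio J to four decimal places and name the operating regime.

J = 0.9198, regime = cruise

set_propeller: D = 2.204 m, P = 2.581 m (p = P/D = 1.171053); state ← (V=0, rpm=0)
throttle_to(3603): rpm ← 3603
set_airspeed(70.85): V ← 70.85 m/s
adjust_throttle(-1506): rpm ← 3603 -1506 = 2097
final state: V = 70.85 m/s, rpm = 2097 → n = rpm/60 = 34.950000 rev/s
J = V / (n·D) = 70.85 / (34.950000 × 2.204) = 0.919774
regime bands: climb J<0.5855 | cruise [0.5855, 1.1711) | windmill J≥1.1711
J = 0.9198 → cruise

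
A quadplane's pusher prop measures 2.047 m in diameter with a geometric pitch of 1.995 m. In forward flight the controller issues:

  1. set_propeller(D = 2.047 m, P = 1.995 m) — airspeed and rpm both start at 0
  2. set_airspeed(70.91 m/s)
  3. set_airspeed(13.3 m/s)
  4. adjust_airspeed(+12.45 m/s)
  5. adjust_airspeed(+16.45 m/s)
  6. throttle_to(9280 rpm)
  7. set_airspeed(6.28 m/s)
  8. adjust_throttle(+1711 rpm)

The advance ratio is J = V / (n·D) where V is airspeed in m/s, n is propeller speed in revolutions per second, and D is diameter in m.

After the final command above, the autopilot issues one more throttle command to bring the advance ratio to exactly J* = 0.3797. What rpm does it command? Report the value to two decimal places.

set_propeller: D = 2.047 m, P = 1.995 m (p = P/D = 0.974597); state ← (V=0, rpm=0)
set_airspeed(70.91): V ← 70.91 m/s
set_airspeed(13.3): V ← 13.3 m/s
adjust_airspeed(+12.45): V ← 13.3 +12.45 = 25.75 m/s
adjust_airspeed(+16.45): V ← 25.75 +16.45 = 42.2 m/s
throttle_to(9280): rpm ← 9280
set_airspeed(6.28): V ← 6.28 m/s
adjust_throttle(+1711): rpm ← 9280 +1711 = 10991
final state: V = 6.28 m/s, rpm = 10991 → n = rpm/60 = 183.183333 rev/s
target J* = 0.3797; solve J* = V/(n·D) for n: n = V/(J*·D) = 6.28/(0.3797 × 2.047) = 8.079811 rev/s
rpm = 60·n = 484.788662

rpm = 484.79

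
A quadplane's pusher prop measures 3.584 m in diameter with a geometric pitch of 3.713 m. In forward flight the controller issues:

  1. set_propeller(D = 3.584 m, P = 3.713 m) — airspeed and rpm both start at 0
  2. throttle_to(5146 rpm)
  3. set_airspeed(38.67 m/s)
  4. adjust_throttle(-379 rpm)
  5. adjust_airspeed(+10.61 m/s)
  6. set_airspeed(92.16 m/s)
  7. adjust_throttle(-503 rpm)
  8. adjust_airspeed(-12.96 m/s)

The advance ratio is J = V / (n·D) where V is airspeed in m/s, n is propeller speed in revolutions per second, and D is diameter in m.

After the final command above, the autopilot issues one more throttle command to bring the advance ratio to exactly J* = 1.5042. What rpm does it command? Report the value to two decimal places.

rpm = 881.46

set_propeller: D = 3.584 m, P = 3.713 m (p = P/D = 1.035993); state ← (V=0, rpm=0)
throttle_to(5146): rpm ← 5146
set_airspeed(38.67): V ← 38.67 m/s
adjust_throttle(-379): rpm ← 5146 -379 = 4767
adjust_airspeed(+10.61): V ← 38.67 +10.61 = 49.28 m/s
set_airspeed(92.16): V ← 92.16 m/s
adjust_throttle(-503): rpm ← 4767 -503 = 4264
adjust_airspeed(-12.96): V ← 92.16 -12.96 = 79.2 m/s
final state: V = 79.2 m/s, rpm = 4264 → n = rpm/60 = 71.066667 rev/s
target J* = 1.5042; solve J* = V/(n·D) for n: n = V/(J*·D) = 79.2/(1.5042 × 3.584) = 14.691008 rev/s
rpm = 60·n = 881.460482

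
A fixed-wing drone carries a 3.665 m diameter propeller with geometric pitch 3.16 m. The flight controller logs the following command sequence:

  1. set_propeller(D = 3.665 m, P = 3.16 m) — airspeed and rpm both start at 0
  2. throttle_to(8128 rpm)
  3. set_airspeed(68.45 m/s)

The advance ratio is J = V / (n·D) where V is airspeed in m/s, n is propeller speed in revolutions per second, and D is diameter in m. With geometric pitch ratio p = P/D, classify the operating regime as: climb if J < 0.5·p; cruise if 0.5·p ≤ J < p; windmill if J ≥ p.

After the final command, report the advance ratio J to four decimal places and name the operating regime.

J = 0.1379, regime = climb

set_propeller: D = 3.665 m, P = 3.16 m (p = P/D = 0.862210); state ← (V=0, rpm=0)
throttle_to(8128): rpm ← 8128
set_airspeed(68.45): V ← 68.45 m/s
final state: V = 68.45 m/s, rpm = 8128 → n = rpm/60 = 135.466667 rev/s
J = V / (n·D) = 68.45 / (135.466667 × 3.665) = 0.137869
regime bands: climb J<0.4311 | cruise [0.4311, 0.8622) | windmill J≥0.8622
J = 0.1379 → climb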